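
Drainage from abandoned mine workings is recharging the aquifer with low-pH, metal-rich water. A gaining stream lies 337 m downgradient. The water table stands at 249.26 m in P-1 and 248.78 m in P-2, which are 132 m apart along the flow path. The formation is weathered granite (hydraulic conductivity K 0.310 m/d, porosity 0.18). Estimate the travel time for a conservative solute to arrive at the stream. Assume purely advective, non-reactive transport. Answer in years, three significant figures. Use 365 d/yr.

Hydraulic gradient i = (249.26 − 248.78) / 132 = 0.48 / 132 = 0.003636
Darcy flux q = K·i = 0.310 × 0.003636 = 0.001127 m/d
Seepage velocity v = q / n = 0.001127 / 0.18 = 0.006263 m/d
t = L / v = 337 / 0.006263 = 53810 d
   = 53810 / 365 = 147 yr

147 years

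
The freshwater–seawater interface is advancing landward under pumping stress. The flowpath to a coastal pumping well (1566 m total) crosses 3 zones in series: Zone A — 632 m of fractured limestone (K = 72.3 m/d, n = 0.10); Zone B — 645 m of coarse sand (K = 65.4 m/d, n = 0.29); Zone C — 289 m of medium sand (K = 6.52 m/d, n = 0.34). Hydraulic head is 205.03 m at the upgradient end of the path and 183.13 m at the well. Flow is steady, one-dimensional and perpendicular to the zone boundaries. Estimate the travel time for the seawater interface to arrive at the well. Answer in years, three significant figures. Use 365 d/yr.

Total head drop ΔH = 205.03 − 183.13 = 21.90 m
Continuity: the same q passes through each zone, so ΔH = q·Σ(L_j/K_j) — the zones act as resistances in series.
Σ(L/K) = 632/72.3 + 645/65.4 + 289/6.52 = 8.741 + 9.862 + 44.33 = 62.93 d
q = ΔH / Σ(L/K) = 21.90 / 62.93 = 0.3480 m/d (same in every zone)
Zone A: v = q/n = 0.3480/0.10 = 3.480 m/d → t_A = 632/3.480 = 181.6 d
Zone B: v = q/n = 0.3480/0.29 = 1.200 m/d → t_B = 645/1.200 = 537.5 d
Zone C: v = q/n = 0.3480/0.34 = 1.024 m/d → t_C = 289/1.024 = 282.3 d
Total t = 181.6 + 537.5 + 282.3 = 1001 d
   = 1001 / 365 = 2.74 yr

2.74 years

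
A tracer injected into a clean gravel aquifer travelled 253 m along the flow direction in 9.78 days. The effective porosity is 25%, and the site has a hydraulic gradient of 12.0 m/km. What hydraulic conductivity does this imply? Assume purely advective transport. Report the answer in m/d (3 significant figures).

539 m/d

v = L / t = 253 / 9.78 = 25.87 m/d
K = v · n / i = 25.87 × 0.25 / 0.012 = 539 m/d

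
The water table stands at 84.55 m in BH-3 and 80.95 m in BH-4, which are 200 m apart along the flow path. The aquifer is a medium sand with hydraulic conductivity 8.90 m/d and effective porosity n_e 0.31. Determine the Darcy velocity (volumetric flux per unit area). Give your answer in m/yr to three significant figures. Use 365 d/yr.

Hydraulic gradient i = (84.55 − 80.95) / 200 = 3.60 / 200 = 0.01800
Specific discharge q = 8.90 × 0.01800 = 0.1602 m/d
   = 0.1602 × 365 = 58.5 m/yr

58.5 m/yr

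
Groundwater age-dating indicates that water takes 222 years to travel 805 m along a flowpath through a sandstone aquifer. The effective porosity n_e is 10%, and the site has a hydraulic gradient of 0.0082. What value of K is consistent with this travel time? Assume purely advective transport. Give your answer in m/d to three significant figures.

t = 222 years = 81030 d
v = L / t = 805 / 81030 = 0.009935 m/d
K = v · n / i = 0.009935 × 0.10 / 0.0082 = 0.121 m/d

0.121 m/d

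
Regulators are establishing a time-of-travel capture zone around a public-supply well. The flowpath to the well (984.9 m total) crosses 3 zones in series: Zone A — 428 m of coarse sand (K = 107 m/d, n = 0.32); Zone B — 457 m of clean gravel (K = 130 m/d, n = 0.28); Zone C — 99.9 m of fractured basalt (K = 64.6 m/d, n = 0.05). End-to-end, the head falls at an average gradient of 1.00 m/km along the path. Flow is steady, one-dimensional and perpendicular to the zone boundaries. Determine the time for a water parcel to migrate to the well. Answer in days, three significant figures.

Continuity: the same q passes through each zone, so ΔH = q·Σ(L_j/K_j) — the zones act as resistances in series.
Σ(L/K) = 428/107 + 457/130 + 99.9/64.6 = 4.000 + 3.515 + 1.546 = 9.062 d
K_eq = L_total / Σ(L/K) = 984.9 / 9.062 = 108.7 m/d
q = K_eq · i = 108.7 × 0.0010 = 0.1087 m/d (same in every zone)
Zone A: v = q/n = 0.1087/0.32 = 0.3396 m/d → t_A = 428/0.3396 = 1260 d
Zone B: v = q/n = 0.1087/0.28 = 0.3882 m/d → t_B = 457/0.3882 = 1177 d
Zone C: v = q/n = 0.1087/0.05 = 2.174 m/d → t_C = 99.9/2.174 = 45.96 d
Total t = 1260 + 1177 + 45.96 = 2483 d

2480 days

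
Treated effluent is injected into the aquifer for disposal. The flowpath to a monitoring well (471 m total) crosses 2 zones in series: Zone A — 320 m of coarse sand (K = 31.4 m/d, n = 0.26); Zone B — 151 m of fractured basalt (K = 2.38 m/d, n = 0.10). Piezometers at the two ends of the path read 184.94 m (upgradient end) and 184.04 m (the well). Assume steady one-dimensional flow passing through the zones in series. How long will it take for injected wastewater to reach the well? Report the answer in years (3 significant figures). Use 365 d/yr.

Total head drop ΔH = 184.94 − 184.04 = 0.90 m
Continuity: the same q passes through each zone, so ΔH = q·Σ(L_j/K_j) — the zones act as resistances in series.
Σ(L/K) = 320/31.4 + 151/2.38 = 10.19 + 63.45 = 73.64 d
q = ΔH / Σ(L/K) = 0.90 / 73.64 = 0.01222 m/d (same in every zone)
Zone A: v = q/n = 0.01222/0.26 = 0.04701 m/d → t_A = 320/0.04701 = 6807 d
Zone B: v = q/n = 0.01222/0.10 = 0.1222 m/d → t_B = 151/0.1222 = 1235 d
Total t = 6807 + 1235 = 8043 d
   = 8043 / 365 = 22.0 yr

22.0 years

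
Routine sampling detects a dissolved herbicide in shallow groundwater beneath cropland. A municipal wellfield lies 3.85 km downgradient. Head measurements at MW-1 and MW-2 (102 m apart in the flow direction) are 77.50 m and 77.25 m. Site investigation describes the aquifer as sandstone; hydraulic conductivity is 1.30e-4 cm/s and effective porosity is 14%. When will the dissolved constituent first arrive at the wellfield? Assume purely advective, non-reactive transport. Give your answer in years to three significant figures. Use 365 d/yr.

Hydraulic gradient i = (77.50 − 77.25) / 102 = 0.25 / 102 = 0.002451
K = 1.30e-4 cm/s × 864 = 0.1123 m/d
Specific discharge q = 0.1123 × 0.002451 = 2.753e-4 m/d
Seepage velocity v = q / n = 2.753e-4 / 0.14 = 0.001966 m/d
L = 3.85 km = 3850 m
t = L / v = 3850 / 0.001966 = 1.958e6 d
   = 1.958e6 / 365 = 5360 yr

5360 years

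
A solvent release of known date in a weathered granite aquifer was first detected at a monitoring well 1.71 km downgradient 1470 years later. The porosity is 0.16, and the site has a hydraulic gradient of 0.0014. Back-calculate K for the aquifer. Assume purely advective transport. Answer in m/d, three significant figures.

0.364 m/d

t = 1470 years = 536600 d
L = 1.71 km = 1710 m
v = L / t = 1710 / 536600 = 0.003187 m/d
K = v · n / i = 0.003187 × 0.16 / 0.0014 = 0.364 m/d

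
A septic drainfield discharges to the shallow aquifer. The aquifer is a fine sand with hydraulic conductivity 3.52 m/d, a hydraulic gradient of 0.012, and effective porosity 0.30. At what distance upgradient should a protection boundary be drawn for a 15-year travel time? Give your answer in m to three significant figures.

Darcy flux q = K·i = 3.52 × 0.012 = 0.04224 m/d
Average linear velocity = 0.04224 / 0.30 = 0.1408 m/d
T = 15 yr × 365 = 5475 d
L = v × T = 0.1408 × 5475 = 770.9 m

771 m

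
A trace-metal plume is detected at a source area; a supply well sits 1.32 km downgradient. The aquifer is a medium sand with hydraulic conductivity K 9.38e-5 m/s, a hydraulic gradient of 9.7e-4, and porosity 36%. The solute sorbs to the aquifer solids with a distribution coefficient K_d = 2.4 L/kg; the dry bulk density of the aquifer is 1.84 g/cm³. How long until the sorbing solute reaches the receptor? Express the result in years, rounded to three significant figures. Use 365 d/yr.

2200 years

K = 9.38e-5 m/s × 86400 s/d = 8.104 m/d
q = Ki = 8.104 × 9.7e-4 = 0.007861 m/d
v = Ki/n = 8.104·9.7e-4/0.36 = 0.02184 m/d
Retardation R = 1 + ρ_b·K_d/n = 1 + 1.84×2.4/0.36 = 13.27
Contaminant velocity v_c = v/R = 0.02184/13.27 = 0.001646 m/d
L = 1.32 km = 1320 m
t = L/v_c = 1320/0.001646 = 802000 d
   = 802000/365 = 2200 yr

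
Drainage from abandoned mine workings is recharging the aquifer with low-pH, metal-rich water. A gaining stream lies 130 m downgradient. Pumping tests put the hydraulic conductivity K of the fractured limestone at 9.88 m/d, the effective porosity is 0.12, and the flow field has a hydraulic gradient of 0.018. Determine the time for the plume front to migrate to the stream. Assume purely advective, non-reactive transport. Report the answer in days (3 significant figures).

Darcy flux q = K·i = 9.88 × 0.018 = 0.1778 m/d
Average linear velocity = 0.1778 / 0.12 = 1.482 m/d
t = L / v = 130 / 1.482 = 87.72 d

87.7 days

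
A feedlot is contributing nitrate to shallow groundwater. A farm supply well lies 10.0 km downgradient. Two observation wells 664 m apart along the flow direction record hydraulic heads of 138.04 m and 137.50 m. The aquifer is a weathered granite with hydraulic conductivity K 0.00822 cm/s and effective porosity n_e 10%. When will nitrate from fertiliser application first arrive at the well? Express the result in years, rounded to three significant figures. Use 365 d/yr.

474 years

Hydraulic gradient i = (138.04 − 137.50) / 664 = 0.54 / 664 = 8.133e-4
K = 0.00822 cm/s × 864 = 7.102 m/d
Darcy flux q = K·i = 7.102 × 8.133e-4 = 0.005776 m/d
v_s = q/n_e = 0.005776/0.10 = 0.05776 m/d
L = 10.0 km = 10000 m
t = L / v = 10000 / 0.05776 = 173100 d
   = 173100 / 365 = 474 yr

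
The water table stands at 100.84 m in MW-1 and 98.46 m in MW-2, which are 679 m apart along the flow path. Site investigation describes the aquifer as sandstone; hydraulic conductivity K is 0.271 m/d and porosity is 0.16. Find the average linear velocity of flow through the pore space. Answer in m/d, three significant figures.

Hydraulic gradient i = (100.84 − 98.46) / 679 = 2.38 / 679 = 0.003505
Specific discharge q = 0.271 × 0.003505 = 9.499e-4 m/d
v = Ki/n = 0.271·0.003505/0.16 = 0.005937 m/d

0.00594 m/d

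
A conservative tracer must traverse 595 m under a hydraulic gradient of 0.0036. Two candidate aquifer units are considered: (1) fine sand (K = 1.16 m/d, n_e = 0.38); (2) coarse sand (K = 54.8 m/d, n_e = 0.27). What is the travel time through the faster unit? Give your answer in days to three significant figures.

814 days

Unit 1 (fine sand): v = 1.16×0.0036/0.38 = 0.01099 m/d, t = 595/0.01099 = 54140 d
Unit 2 (coarse sand): v = 54.8×0.0036/0.27 = 0.7307 m/d, t = 595/0.7307 = 814.3 d
Faster unit: t = 814 d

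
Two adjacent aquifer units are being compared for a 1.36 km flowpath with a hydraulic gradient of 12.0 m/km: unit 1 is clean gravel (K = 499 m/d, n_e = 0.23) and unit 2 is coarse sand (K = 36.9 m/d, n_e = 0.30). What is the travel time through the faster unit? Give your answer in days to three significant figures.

Unit 1 (clean gravel): v = 499×0.012/0.23 = 26.03 m/d, t = 1360/26.03 = 52.24 d
Unit 2 (coarse sand): v = 36.9×0.012/0.30 = 1.476 m/d, t = 1360/1.476 = 921.4 d
Faster unit: t = 52.2 d

52.2 days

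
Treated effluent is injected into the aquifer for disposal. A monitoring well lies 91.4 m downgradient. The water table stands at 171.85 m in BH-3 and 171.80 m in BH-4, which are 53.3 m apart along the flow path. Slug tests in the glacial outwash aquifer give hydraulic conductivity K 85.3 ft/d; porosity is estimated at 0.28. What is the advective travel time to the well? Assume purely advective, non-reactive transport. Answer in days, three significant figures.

Hydraulic gradient i = (171.85 − 171.80) / 53.3 = 0.05 / 53.3 = 9.381e-4
K = 85.3 ft/d × 0.3048 = 26.00 m/d
q = Ki = 26.00 × 9.381e-4 = 0.02439 m/d
Average linear velocity = 0.02439 / 0.28 = 0.08711 m/d
t = L / v = 91.4 / 0.08711 = 1049 d

1050 days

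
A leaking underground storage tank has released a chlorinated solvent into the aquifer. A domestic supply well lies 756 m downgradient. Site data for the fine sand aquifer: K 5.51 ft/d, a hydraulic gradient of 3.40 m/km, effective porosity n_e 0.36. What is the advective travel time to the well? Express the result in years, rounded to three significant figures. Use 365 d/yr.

131 years

K = 5.51 ft/d × 0.3048 = 1.679 m/d
Darcy flux q = K·i = 1.679 × 0.0034 = 0.005710 m/d
Average linear velocity = 0.005710 / 0.36 = 0.01586 m/d
t = L / v = 756 / 0.01586 = 47660 d
   = 47660 / 365 = 131 yr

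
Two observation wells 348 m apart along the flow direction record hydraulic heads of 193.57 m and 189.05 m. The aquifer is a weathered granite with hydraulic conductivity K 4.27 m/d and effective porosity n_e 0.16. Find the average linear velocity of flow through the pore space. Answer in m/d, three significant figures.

0.347 m/d

Hydraulic gradient i = (193.57 − 189.05) / 348 = 4.52 / 348 = 0.01299
Darcy flux q = K·i = 4.27 × 0.01299 = 0.05546 m/d
v_s = q/n_e = 0.05546/0.16 = 0.3466 m/d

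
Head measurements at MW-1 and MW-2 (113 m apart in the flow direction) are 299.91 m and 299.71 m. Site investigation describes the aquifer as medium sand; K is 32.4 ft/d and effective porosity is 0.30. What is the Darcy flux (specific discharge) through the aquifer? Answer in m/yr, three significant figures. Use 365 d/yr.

6.38 m/yr

Hydraulic gradient i = (299.91 − 299.71) / 113 = 0.20 / 113 = 0.001770
K = 32.4 ft/d × 0.3048 = 9.876 m/d
Specific discharge q = 9.876 × 0.001770 = 0.01748 m/d
   = 0.01748 × 365 = 6.38 m/yr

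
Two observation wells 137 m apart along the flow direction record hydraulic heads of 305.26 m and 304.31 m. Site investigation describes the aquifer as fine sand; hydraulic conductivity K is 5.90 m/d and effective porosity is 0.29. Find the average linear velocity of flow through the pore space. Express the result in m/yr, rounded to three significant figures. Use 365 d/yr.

Hydraulic gradient i = (305.26 − 304.31) / 137 = 0.95 / 137 = 0.006934
Darcy flux q = K·i = 5.90 × 0.006934 = 0.04091 m/d
Average linear velocity = 0.04091 / 0.29 = 0.1411 m/d
   = 0.1411 × 365 = 51.5 m/yr

51.5 m/yr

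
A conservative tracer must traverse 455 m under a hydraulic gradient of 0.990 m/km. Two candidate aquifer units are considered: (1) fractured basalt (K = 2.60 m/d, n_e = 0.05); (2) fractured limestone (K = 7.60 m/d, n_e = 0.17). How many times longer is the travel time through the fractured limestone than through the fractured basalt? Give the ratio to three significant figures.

Unit 1 (fractured basalt): v = 2.60×9.9e-4/0.05 = 0.05148 m/d, t = 455/0.05148 = 8838 d
Unit 2 (fractured limestone): v = 7.60×9.9e-4/0.17 = 0.04426 m/d, t = 455/0.04426 = 10280 d
t(fractured limestone) / t(fractured basalt) = 10280/8838 = 1.16

1.16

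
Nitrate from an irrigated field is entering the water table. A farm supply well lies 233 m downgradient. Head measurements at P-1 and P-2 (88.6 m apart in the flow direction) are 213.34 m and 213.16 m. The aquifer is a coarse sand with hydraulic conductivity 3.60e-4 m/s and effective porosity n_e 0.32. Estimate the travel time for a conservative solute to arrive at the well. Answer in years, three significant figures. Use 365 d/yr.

3.23 years

Hydraulic gradient i = (213.34 − 213.16) / 88.6 = 0.18 / 88.6 = 0.002032
K = 3.60e-4 m/s × 86400 s/d = 31.10 m/d
Specific discharge q = 31.10 × 0.002032 = 0.06319 m/d
Seepage velocity v = q / n = 0.06319 / 0.32 = 0.1975 m/d
t = L / v = 233 / 0.1975 = 1180 d
   = 1180 / 365 = 3.23 yr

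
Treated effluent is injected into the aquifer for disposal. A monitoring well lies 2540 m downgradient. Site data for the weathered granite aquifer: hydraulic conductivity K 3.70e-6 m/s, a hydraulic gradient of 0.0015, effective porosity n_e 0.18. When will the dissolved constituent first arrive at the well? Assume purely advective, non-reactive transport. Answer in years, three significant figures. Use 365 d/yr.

2610 years

K = 3.70e-6 m/s × 86400 s/d = 0.3197 m/d
Darcy flux q = K·i = 0.3197 × 0.0015 = 4.795e-4 m/d
Seepage velocity v = q / n = 4.795e-4 / 0.18 = 0.002664 m/d
t = L / v = 2540 / 0.002664 = 953500 d
   = 953500 / 365 = 2610 yr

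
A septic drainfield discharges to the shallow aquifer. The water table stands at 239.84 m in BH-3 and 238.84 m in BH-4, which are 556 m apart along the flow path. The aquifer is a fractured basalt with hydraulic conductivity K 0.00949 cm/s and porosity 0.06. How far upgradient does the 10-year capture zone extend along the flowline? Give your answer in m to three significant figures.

Hydraulic gradient i = (239.84 − 238.84) / 556 = 1.00 / 556 = 0.001799
K = 0.00949 cm/s × 864 = 8.199 m/d
Specific discharge q = 8.199 × 0.001799 = 0.01475 m/d
Average linear velocity = 0.01475 / 0.06 = 0.2458 m/d
T = 10 yr × 365 = 3650 d
L = v × T = 0.2458 × 3650 = 897.1 m

897 m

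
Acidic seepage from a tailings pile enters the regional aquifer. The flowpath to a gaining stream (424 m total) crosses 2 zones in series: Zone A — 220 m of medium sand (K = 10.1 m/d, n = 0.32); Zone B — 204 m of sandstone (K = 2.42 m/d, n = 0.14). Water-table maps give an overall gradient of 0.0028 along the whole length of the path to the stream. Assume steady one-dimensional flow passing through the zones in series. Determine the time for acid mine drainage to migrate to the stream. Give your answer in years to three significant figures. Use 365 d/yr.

Continuity: the same q passes through each zone, so ΔH = q·Σ(L_j/K_j) — the zones act as resistances in series.
Σ(L/K) = 220/10.1 + 204/2.42 = 21.78 + 84.30 = 106.1 d
K_eq = L_total / Σ(L/K) = 424 / 106.1 = 3.997 m/d
q = K_eq · i = 3.997 × 0.0028 = 0.01119 m/d (same in every zone)
Zone A: v = q/n = 0.01119/0.32 = 0.03497 m/d → t_A = 220/0.03497 = 6290 d
Zone B: v = q/n = 0.01119/0.14 = 0.07994 m/d → t_B = 204/0.07994 = 2552 d
Total t = 6290 + 2552 = 8842 d
   = 8842 / 365 = 24.2 yr

24.2 years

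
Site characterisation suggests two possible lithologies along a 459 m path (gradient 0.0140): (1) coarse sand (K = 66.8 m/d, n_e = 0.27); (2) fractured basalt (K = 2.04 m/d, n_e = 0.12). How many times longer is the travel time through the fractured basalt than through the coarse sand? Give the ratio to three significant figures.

14.6

Unit 1 (coarse sand): v = 66.8×0.014/0.27 = 3.464 m/d, t = 459/3.464 = 132.5 d
Unit 2 (fractured basalt): v = 2.04×0.014/0.12 = 0.2380 m/d, t = 459/0.2380 = 1929 d
t(fractured basalt) / t(coarse sand) = 1929/132.5 = 14.6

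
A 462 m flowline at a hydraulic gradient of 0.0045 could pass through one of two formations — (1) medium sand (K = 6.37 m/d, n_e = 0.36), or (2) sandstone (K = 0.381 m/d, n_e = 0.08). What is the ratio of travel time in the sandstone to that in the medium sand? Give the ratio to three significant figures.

Unit 1 (medium sand): v = 6.37×0.0045/0.36 = 0.07963 m/d, t = 462/0.07963 = 5802 d
Unit 2 (sandstone): v = 0.381×0.0045/0.08 = 0.02143 m/d, t = 462/0.02143 = 21560 d
t(sandstone) / t(medium sand) = 21560/5802 = 3.72

3.72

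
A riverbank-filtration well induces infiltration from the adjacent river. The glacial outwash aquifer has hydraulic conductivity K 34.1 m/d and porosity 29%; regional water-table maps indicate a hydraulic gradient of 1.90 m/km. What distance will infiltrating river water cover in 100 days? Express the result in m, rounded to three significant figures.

22.3 m

Specific discharge q = 34.1 × 0.0019 = 0.06479 m/d
v_s = q/n_e = 0.06479/0.29 = 0.2234 m/d
L = v × T = 0.2234 × 100 = 22.34 m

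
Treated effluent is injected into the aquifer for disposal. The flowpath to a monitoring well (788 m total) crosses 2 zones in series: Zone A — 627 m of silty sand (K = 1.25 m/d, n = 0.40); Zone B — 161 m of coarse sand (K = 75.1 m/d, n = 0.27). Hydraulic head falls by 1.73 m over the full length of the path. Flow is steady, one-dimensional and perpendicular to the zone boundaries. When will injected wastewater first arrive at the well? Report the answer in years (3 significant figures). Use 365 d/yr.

Steady 1-D flow in series ⇒ the Darcy flux q is identical in every zone and the zone head losses add (resistances L/K in series).
Σ(L/K) = 627/1.25 + 161/75.1 = 501.6 + 2.144 = 503.7 d
q = ΔH / Σ(L/K) = 1.73 / 503.7 = 0.003434 m/d (same in every zone)
Zone A: v = q/n = 0.003434/0.40 = 0.008586 m/d → t_A = 627/0.008586 = 73030 d
Zone B: v = q/n = 0.003434/0.27 = 0.01272 m/d → t_B = 161/0.01272 = 12660 d
Total t = 73030 + 12660 = 85690 d
   = 85690 / 365 = 235 yr

235 years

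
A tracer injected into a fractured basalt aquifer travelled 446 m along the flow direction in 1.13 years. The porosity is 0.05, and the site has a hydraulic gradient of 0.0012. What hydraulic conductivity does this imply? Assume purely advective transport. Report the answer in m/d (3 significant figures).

45.1 m/d

t = 1.13 years = 412.5 d
v = L / t = 446 / 412.5 = 1.081 m/d
K = v · n / i = 1.081 × 0.05 / 0.0012 = 45.1 m/d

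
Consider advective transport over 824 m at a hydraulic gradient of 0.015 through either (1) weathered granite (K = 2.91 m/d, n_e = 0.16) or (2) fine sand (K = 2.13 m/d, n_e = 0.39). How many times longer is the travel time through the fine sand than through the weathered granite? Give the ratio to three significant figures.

Unit 1 (weathered granite): v = 2.91×0.015/0.16 = 0.2728 m/d, t = 824/0.2728 = 3020 d
Unit 2 (fine sand): v = 2.13×0.015/0.39 = 0.08192 m/d, t = 824/0.08192 = 10060 d
t(fine sand) / t(weathered granite) = 10060/3020 = 3.33

3.33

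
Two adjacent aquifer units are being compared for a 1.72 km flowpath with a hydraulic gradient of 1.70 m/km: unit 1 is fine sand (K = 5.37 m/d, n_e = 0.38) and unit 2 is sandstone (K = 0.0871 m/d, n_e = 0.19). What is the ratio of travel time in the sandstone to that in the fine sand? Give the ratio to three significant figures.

30.8

Unit 1 (fine sand): v = 5.37×0.0017/0.38 = 0.02402 m/d, t = 1720/0.02402 = 71600 d
Unit 2 (sandstone): v = 0.0871×0.0017/0.19 = 7.793e-4 m/d, t = 1720/7.793e-4 = 2.207e6 d
t(sandstone) / t(fine sand) = 2.207e6/71600 = 30.8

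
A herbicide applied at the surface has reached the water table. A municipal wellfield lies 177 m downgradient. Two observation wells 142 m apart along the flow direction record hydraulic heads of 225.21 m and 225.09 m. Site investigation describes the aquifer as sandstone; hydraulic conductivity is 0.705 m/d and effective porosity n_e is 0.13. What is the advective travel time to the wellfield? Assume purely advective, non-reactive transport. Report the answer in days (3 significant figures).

Hydraulic gradient i = (225.21 − 225.09) / 142 = 0.12 / 142 = 8.451e-4
Specific discharge q = 0.705 × 8.451e-4 = 5.958e-4 m/d
v_s = q/n_e = 5.958e-4/0.13 = 0.004583 m/d
t = L / v = 177 / 0.004583 = 38620 d

38600 days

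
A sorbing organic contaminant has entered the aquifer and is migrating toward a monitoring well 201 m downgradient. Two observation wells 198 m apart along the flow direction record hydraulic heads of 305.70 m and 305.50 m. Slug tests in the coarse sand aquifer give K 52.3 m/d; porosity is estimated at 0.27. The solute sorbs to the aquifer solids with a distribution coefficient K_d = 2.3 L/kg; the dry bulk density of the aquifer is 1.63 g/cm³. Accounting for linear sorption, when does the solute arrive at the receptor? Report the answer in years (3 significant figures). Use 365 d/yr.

41.9 years

Hydraulic gradient i = (305.70 − 305.50) / 198 = 0.20 / 198 = 0.001010
Specific discharge q = 52.3 × 0.001010 = 0.05283 m/d
Average linear velocity = 0.05283 / 0.27 = 0.1957 m/d
Retardation R = 1 + ρ_b·K_d/n = 1 + 1.63×2.3/0.27 = 14.89
Contaminant velocity v_c = v/R = 0.1957/14.89 = 0.01314 m/d
t = L/v_c = 201/0.01314 = 15290 d
   = 15290/365 = 41.9 yr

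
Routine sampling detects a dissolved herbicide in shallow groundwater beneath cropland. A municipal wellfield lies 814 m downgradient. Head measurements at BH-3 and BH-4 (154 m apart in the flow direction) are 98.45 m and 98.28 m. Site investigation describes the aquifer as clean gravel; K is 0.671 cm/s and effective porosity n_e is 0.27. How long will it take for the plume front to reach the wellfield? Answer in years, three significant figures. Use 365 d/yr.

0.941 years

Hydraulic gradient i = (98.45 − 98.28) / 154 = 0.17 / 154 = 0.001104
K = 0.671 cm/s × 864 = 579.7 m/d
Specific discharge q = 579.7 × 0.001104 = 0.6400 m/d
Average linear velocity = 0.6400 / 0.27 = 2.370 m/d
t = L / v = 814 / 2.370 = 343.4 d
   = 343.4 / 365 = 0.941 yr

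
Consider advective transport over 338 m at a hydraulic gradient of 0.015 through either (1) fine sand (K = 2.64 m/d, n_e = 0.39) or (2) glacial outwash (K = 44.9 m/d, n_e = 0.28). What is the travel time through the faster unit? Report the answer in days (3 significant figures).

Unit 1 (fine sand): v = 2.64×0.015/0.39 = 0.1015 m/d, t = 338/0.1015 = 3329 d
Unit 2 (glacial outwash): v = 44.9×0.015/0.28 = 2.405 m/d, t = 338/2.405 = 140.5 d
Faster unit: t = 141 d

141 days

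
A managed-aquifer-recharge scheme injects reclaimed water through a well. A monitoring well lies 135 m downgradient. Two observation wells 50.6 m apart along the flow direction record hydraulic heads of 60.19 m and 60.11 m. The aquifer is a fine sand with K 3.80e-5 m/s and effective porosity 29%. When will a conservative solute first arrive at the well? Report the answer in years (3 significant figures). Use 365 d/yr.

Hydraulic gradient i = (60.19 − 60.11) / 50.6 = 0.08 / 50.6 = 0.001581
K = 3.80e-5 m/s × 86400 s/d = 3.283 m/d
Specific discharge q = 3.283 × 0.001581 = 0.005191 m/d
Seepage velocity v = q / n = 0.005191 / 0.29 = 0.01790 m/d
t = L / v = 135 / 0.01790 = 7542 d
   = 7542 / 365 = 20.7 yr

20.7 years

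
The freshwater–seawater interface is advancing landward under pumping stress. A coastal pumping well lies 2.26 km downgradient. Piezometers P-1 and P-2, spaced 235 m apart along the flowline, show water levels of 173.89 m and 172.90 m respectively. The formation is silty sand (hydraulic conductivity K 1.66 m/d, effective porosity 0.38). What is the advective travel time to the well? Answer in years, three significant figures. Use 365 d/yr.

Hydraulic gradient i = (173.89 − 172.90) / 235 = 0.99 / 235 = 0.004213
Darcy flux q = K·i = 1.66 × 0.004213 = 0.006993 m/d
Average linear velocity = 0.006993 / 0.38 = 0.01840 m/d
L = 2.26 km = 2260 m
t = L / v = 2260 / 0.01840 = 122800 d
   = 122800 / 365 = 336 yr

336 years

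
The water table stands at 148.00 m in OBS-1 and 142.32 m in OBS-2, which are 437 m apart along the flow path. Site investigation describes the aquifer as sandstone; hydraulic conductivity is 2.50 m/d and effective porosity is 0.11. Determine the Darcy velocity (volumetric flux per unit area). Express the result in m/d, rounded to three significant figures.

0.0325 m/d

Hydraulic gradient i = (148.00 − 142.32) / 437 = 5.68 / 437 = 0.01300
Specific discharge q = 2.50 × 0.01300 = 0.03249 m/d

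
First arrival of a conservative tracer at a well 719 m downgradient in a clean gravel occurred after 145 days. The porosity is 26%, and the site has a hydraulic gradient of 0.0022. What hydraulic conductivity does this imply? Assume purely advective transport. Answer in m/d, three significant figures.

586 m/d

v = L / t = 719 / 145 = 4.959 m/d
K = v · n / i = 4.959 × 0.26 / 0.0022 = 586 m/d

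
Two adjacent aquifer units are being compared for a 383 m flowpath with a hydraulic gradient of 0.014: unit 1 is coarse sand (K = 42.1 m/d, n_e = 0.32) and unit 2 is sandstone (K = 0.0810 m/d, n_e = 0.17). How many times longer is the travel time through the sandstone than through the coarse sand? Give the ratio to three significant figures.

276

Unit 1 (coarse sand): v = 42.1×0.014/0.32 = 1.842 m/d, t = 383/1.842 = 207.9 d
Unit 2 (sandstone): v = 0.0810×0.014/0.17 = 0.006671 m/d, t = 383/0.006671 = 57420 d
t(sandstone) / t(coarse sand) = 57420/207.9 = 276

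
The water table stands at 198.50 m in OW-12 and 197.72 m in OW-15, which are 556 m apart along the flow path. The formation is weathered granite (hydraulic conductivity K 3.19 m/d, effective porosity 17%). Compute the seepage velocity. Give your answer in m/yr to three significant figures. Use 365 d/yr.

Hydraulic gradient i = (198.50 − 197.72) / 556 = 0.78 / 556 = 0.001403
Specific discharge q = 3.19 × 0.001403 = 0.004475 m/d
v = Ki/n = 3.19·0.001403/0.17 = 0.02632 m/d
   = 0.02632 × 365 = 9.61 m/yr

9.61 m/yr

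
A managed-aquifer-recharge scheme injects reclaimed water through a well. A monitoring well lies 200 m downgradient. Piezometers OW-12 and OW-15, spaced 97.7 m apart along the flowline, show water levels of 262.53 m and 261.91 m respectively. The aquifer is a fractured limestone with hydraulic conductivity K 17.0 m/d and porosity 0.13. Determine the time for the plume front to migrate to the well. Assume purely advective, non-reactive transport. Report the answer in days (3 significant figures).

241 days

Hydraulic gradient i = (262.53 − 261.91) / 97.7 = 0.62 / 97.7 = 0.006346
Darcy flux q = K·i = 17.0 × 0.006346 = 0.1079 m/d
v_s = q/n_e = 0.1079/0.13 = 0.8299 m/d
t = L / v = 200 / 0.8299 = 241.0 d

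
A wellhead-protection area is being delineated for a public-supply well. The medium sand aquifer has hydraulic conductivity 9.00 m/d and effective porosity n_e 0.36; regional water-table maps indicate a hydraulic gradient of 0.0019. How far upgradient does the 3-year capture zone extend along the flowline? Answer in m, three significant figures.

q = Ki = 9.00 × 0.0019 = 0.01710 m/d
v = Ki/n = 9.00·0.0019/0.36 = 0.04750 m/d
T = 3 yr × 365 = 1095 d
L = v × T = 0.04750 × 1095 = 52.01 m

52.0 m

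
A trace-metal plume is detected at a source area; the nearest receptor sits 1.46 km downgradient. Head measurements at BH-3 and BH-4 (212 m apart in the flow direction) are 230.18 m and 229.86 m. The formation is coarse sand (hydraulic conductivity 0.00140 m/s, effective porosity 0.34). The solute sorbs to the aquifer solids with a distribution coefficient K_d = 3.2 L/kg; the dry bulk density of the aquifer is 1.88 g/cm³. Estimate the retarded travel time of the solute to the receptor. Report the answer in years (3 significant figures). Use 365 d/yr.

Hydraulic gradient i = (230.18 − 229.86) / 212 = 0.32 / 212 = 0.001509
K = 0.00140 m/s × 86400 s/d = 121.0 m/d
Darcy flux q = K·i = 121.0 × 0.001509 = 0.1826 m/d
Average linear velocity = 0.1826 / 0.34 = 0.5370 m/d
Retardation R = 1 + ρ_b·K_d/n = 1 + 1.88×3.2/0.34 = 18.69
Contaminant velocity v_c = v/R = 0.5370/18.69 = 0.02873 m/d
L = 1.46 km = 1460 m
t = L/v_c = 1460/0.02873 = 50830 d
   = 50830/365 = 139 yr

139 years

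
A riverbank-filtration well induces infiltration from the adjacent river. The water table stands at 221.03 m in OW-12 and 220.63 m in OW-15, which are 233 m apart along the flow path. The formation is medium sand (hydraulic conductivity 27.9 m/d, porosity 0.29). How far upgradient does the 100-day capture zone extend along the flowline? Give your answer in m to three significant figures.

16.5 m

Hydraulic gradient i = (221.03 − 220.63) / 233 = 0.40 / 233 = 0.001717
Specific discharge q = 27.9 × 0.001717 = 0.04790 m/d
Seepage velocity v = q / n = 0.04790 / 0.29 = 0.1652 m/d
L = v × T = 0.1652 × 100 = 16.52 m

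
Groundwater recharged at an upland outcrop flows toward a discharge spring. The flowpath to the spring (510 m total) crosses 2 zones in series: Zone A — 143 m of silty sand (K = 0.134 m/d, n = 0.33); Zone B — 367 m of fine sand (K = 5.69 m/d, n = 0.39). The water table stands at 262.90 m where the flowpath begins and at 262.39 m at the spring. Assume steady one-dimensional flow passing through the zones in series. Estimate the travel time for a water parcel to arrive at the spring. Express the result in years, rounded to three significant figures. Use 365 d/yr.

1160 years

Total head drop ΔH = 262.90 − 262.39 = 0.51 m
Continuity: the same q passes through each zone, so ΔH = q·Σ(L_j/K_j) — the zones act as resistances in series.
Σ(L/K) = 143/0.134 + 367/5.69 = 1067 + 64.50 = 1132 d
q = ΔH / Σ(L/K) = 0.51 / 1132 = 4.507e-4 m/d (same in every zone)
Zone A: v = q/n = 4.507e-4/0.33 = 0.001366 m/d → t_A = 143/0.001366 = 104700 d
Zone B: v = q/n = 4.507e-4/0.39 = 0.001156 m/d → t_B = 367/0.001156 = 317600 d
Total t = 104700 + 317600 = 422300 d
   = 422300 / 365 = 1160 yr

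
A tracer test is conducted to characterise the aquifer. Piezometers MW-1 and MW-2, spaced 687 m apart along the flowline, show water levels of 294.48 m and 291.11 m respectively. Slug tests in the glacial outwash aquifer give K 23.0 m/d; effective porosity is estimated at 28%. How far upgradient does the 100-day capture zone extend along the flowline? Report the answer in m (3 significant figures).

40.3 m

Hydraulic gradient i = (294.48 − 291.11) / 687 = 3.37 / 687 = 0.004905
q = Ki = 23.0 × 0.004905 = 0.1128 m/d
Seepage velocity v = q / n = 0.1128 / 0.28 = 0.4029 m/d
L = v × T = 0.4029 × 100 = 40.29 m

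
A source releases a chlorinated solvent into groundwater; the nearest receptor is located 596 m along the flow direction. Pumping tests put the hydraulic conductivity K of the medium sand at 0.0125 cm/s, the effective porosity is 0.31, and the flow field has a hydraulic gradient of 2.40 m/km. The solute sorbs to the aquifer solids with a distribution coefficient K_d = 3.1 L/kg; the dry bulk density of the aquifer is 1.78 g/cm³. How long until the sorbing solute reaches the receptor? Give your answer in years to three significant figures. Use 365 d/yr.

367 years

K = 0.0125 cm/s × 864 = 10.80 m/d
q = Ki = 10.80 × 0.0024 = 0.02592 m/d
v = Ki/n = 10.80·0.0024/0.31 = 0.08361 m/d
Retardation R = 1 + ρ_b·K_d/n = 1 + 1.78×3.1/0.31 = 18.80
Contaminant velocity v_c = v/R = 0.08361/18.80 = 0.004447 m/d
t = L/v_c = 596/0.004447 = 134000 d
   = 134000/365 = 367 yr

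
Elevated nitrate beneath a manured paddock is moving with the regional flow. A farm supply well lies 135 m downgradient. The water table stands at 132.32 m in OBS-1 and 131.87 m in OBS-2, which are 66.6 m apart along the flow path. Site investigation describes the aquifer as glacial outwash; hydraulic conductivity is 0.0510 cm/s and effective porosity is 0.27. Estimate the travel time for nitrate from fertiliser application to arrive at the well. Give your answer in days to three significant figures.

122 days

Hydraulic gradient i = (132.32 − 131.87) / 66.6 = 0.45 / 66.6 = 0.006757
K = 0.0510 cm/s × 864 = 44.06 m/d
q = Ki = 44.06 × 0.006757 = 0.2977 m/d
Average linear velocity = 0.2977 / 0.27 = 1.103 m/d
t = L / v = 135 / 1.103 = 122.4 d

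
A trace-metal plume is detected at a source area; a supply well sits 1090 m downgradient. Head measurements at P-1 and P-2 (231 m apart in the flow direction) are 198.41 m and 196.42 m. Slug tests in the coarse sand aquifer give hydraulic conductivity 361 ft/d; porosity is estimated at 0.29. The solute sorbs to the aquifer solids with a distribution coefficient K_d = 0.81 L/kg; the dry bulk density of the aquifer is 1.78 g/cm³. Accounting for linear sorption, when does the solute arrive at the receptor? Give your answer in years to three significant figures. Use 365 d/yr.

5.46 years

Hydraulic gradient i = (198.41 − 196.42) / 231 = 1.99 / 231 = 0.008615
K = 361 ft/d × 0.3048 = 110.0 m/d
q = Ki = 110.0 × 0.008615 = 0.9479 m/d
Seepage velocity v = q / n = 0.9479 / 0.29 = 3.269 m/d
Retardation R = 1 + ρ_b·K_d/n = 1 + 1.78×0.81/0.29 = 5.972
Contaminant velocity v_c = v/R = 3.269/5.972 = 0.5474 m/d
t = L/v_c = 1090/0.5474 = 1991 d
   = 1991/365 = 5.46 yr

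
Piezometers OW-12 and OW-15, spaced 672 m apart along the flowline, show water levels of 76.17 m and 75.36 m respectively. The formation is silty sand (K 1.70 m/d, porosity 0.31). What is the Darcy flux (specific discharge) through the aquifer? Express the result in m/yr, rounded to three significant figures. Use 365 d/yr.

Hydraulic gradient i = (76.17 − 75.36) / 672 = 0.81 / 672 = 0.001205
Darcy flux q = K·i = 1.70 × 0.001205 = 0.002049 m/d
   = 0.002049 × 365 = 0.748 m/yr

0.748 m/yr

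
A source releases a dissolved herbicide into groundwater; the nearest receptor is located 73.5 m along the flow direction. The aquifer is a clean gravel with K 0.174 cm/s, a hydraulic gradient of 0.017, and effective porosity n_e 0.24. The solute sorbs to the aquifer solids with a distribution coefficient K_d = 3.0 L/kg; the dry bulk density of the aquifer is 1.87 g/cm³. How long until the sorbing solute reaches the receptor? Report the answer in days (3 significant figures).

168 days

K = 0.174 cm/s × 864 = 150.3 m/d
q = Ki = 150.3 × 0.017 = 2.556 m/d
v = Ki/n = 150.3·0.017/0.24 = 10.65 m/d
Retardation R = 1 + ρ_b·K_d/n = 1 + 1.87×3.0/0.24 = 24.38
Contaminant velocity v_c = v/R = 10.65/24.38 = 0.4369 m/d
t = L/v_c = 73.5/0.4369 = 168.2 d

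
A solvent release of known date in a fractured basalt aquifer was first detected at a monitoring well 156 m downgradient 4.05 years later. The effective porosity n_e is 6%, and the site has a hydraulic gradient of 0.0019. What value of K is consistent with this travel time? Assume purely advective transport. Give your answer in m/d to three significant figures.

t = 4.05 years = 1478 d
v = L / t = 156 / 1478 = 0.1055 m/d
K = v · n / i = 0.1055 × 0.06 / 0.0019 = 3.33 m/d

3.33 m/d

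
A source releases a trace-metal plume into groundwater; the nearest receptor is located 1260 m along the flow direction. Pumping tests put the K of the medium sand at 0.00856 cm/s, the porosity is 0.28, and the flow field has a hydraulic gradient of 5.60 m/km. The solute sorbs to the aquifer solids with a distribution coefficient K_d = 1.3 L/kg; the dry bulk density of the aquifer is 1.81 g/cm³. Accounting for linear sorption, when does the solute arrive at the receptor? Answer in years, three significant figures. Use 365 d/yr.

K = 0.00856 cm/s × 864 = 7.396 m/d
q = Ki = 7.396 × 0.0056 = 0.04142 m/d
v = Ki/n = 7.396·0.0056/0.28 = 0.1479 m/d
Retardation R = 1 + ρ_b·K_d/n = 1 + 1.81×1.3/0.28 = 9.404
Contaminant velocity v_c = v/R = 0.1479/9.404 = 0.01573 m/d
t = L/v_c = 1260/0.01573 = 80100 d
   = 80100/365 = 219 yr

219 years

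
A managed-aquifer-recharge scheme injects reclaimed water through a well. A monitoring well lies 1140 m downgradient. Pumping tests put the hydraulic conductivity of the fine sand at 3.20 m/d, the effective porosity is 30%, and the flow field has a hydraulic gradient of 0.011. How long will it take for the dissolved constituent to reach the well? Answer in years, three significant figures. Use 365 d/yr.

Darcy flux q = K·i = 3.20 × 0.011 = 0.03520 m/d
v_s = q/n_e = 0.03520/0.30 = 0.1173 m/d
t = L / v = 1140 / 0.1173 = 9716 d
   = 9716 / 365 = 26.6 yr

26.6 years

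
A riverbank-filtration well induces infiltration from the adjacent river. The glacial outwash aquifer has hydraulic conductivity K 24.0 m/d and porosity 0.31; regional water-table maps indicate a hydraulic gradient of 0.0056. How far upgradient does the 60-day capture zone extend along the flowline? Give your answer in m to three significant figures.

Specific discharge q = 24.0 × 0.0056 = 0.1344 m/d
v_s = q/n_e = 0.1344/0.31 = 0.4335 m/d
L = v × T = 0.4335 × 60 = 26.01 m

26.0 m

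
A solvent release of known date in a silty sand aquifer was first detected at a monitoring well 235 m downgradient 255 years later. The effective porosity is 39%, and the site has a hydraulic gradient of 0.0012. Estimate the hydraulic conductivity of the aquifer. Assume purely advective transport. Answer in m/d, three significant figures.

t = 255 years = 93080 d
v = L / t = 235 / 93080 = 0.002525 m/d
K = v · n / i = 0.002525 × 0.39 / 0.0012 = 0.821 m/d

0.821 m/d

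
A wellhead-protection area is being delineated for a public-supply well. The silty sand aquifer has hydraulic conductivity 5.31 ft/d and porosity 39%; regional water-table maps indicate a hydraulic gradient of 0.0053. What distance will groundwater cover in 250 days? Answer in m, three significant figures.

5.50 m

K = 5.31 ft/d × 0.3048 = 1.618 m/d
q = Ki = 1.618 × 0.0053 = 0.008578 m/d
v = Ki/n = 1.618·0.0053/0.39 = 0.02199 m/d
L = v × T = 0.02199 × 250 = 5.499 m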